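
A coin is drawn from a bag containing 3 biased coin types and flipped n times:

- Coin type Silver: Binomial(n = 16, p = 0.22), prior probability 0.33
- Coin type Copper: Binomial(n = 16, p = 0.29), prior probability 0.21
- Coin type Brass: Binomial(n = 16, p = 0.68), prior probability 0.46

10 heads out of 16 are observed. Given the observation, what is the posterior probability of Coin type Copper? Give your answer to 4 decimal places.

0.0107

The responsibility of component k is π_k f_k(x) divided by Σ_j π_j f_j(x).
Evaluate each component's likelihood at the observed value:
  p_Silver = C(16,10)·0.22^10·0.78^6 = 8008·2.65599e-07·0.2252 = 0.000478981
  p_Copper = C(16,10)·0.29^10·0.71^6 = 8008·4.20707e-06·0.1281 = 0.00431573
  p_Brass = C(16,10)·0.68^10·0.32^6 = 8008·0.0211392·0.00107374 = 0.181766
Multiply by the mixture weights:
  π_Silver·p_Silver = 0.33 × 0.000478981 = 0.000158064
  π_Copper·p_Copper = 0.21 × 0.00431573 = 0.000906303
  π_Brass·p_Brass = 0.46 × 0.181766 = 0.0836124
Marginal: 0.000158064 + 0.000906303 + 0.0836124 = 0.0846768
So the posterior for Coin type Copper is 0.000906303 / 0.0846768 ≈ 0.0107.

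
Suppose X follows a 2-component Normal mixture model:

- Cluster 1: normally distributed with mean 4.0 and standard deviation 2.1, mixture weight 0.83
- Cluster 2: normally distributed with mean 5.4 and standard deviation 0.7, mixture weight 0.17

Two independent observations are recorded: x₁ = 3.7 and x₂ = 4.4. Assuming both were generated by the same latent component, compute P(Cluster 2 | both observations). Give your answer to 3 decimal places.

By Bayes' theorem, P(k | x) = P(Z=k) f_k(x) / Σ_j P(Z=j) f_j(x).
Since both observations come from the same component, the likelihood for component k is f_k(x₁)·f_k(x₂).
  L_1 = [(1/(2.1·√(2π)))·exp(−(3.7−4.0)²/(2·2.1²)) = 0.189973·exp(-0.01020) = 0.188044] × [0.186557] = 0.035081
  L_2 = [(1/(0.7·√(2π)))·exp(−(3.7−5.4)²/(2·0.7²)) = 0.569918·exp(-2.94898) = 0.0298598] × [0.205426] = 0.00613396
Multiply by the mixture weights:
  P(Z=1)·L_1 = 0.83 × 0.035081 = 0.0291172
  P(Z=2)·L_2 = 0.17 × 0.00613396 = 0.00104277
Evidence: 0.0291172 + 0.00104277 = 0.03016
So the posterior for Cluster 2 is 0.00104277 / 0.03016 ≈ 0.035.

0.035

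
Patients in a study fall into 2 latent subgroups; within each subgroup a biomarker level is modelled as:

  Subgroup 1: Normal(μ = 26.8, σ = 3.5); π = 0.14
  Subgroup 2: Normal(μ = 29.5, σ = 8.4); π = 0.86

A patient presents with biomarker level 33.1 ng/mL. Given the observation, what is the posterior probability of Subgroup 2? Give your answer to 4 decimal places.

0.9219

The responsibility of component k is π_k f_k(x) divided by Σ_j π_j f_j(x).
Evaluate each component's likelihood at the observed value:
  L_1 = (1/(3.5·√(2π)))·exp(−(33.1−26.8)²/(2·3.5²)) = 0.113984·exp(-1.62000) = 0.0225572
  L_2 = (1/(8.4·√(2π)))·exp(−(33.1−29.5)²/(2·8.4²)) = 0.047493·exp(-0.09184) = 0.0433258
Weight by the priors:
  π_1·L_1 = 0.14 × 0.0225572 = 0.00315801
  π_2·L_2 = 0.86 × 0.0433258 = 0.0372602
Sum: 0.00315801 + 0.0372602 = 0.0404182
P(Subgroup 2 | 33.1 ng/mL) = 0.0372602 / 0.0404182 ≈ 0.9219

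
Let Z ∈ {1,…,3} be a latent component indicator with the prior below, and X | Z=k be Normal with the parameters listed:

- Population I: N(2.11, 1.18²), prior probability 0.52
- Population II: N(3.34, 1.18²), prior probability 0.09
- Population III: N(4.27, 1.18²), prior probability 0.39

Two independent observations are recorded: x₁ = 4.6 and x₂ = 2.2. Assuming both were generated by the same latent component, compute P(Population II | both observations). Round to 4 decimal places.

0.1895

Posterior ∝ prior × likelihood, so P(k | x) ∝ P(Z=k) f_k(x); normalise over all components.
Since both observations come from the same component, the likelihood for component k is f_k(x₁)·f_k(x₂).
  p_I = [(1/(1.18·√(2π)))·exp(−(4.6−2.11)²/(2·1.18²)) = 0.338087·exp(-2.22641) = 0.0364848] × [0.337105] = 0.0122992
  p_II = [(1/(1.18·√(2π)))·exp(−(4.6−3.34)²/(2·1.18²)) = 0.338087·exp(-0.57009) = 0.191178] × [0.212008] = 0.0405315
  p_III = [(1/(1.18·√(2π)))·exp(−(4.6−4.27)²/(2·1.18²)) = 0.338087·exp(-0.03911) = 0.325121] × [0.0725755] = 0.0235958
Multiply by the mixture weights:
  P(Z=I)·p_I = 0.52 × 0.0122992 = 0.00639558
  P(Z=II)·p_II = 0.09 × 0.0405315 = 0.00364783
  P(Z=III)·p_III = 0.39 × 0.0235958 = 0.00920237
Marginal: 0.00639558 + 0.00364783 + 0.00920237 = 0.0192458
So the posterior for Population II is 0.00364783 / 0.0192458 ≈ 0.1895.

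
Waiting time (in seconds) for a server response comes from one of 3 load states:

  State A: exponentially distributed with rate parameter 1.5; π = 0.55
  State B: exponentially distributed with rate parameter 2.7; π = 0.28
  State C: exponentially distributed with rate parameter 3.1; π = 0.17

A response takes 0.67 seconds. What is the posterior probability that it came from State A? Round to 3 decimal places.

0.614

Posterior ∝ prior × likelihood, so P(k | x) ∝ π_k f_k(x); normalise over all components.
Evaluate each component's likelihood at the observed value:
  L_A = 1.5·e^(−1.5·0.67) = 1.5·e^(−1.0050) = 0.549067
  L_B = 2.7·e^(−2.7·0.67) = 2.7·e^(−1.8090) = 0.442308
  L_C = 3.1·e^(−3.1·0.67) = 3.1·e^(−2.0770) = 0.388447
Multiply by the mixture weights:
  π_A·L_A = 0.55 × 0.549067 = 0.301987
  π_B·L_B = 0.28 × 0.442308 = 0.123846
  π_C·L_C = 0.17 × 0.388447 = 0.066036
Evidence: 0.301987 + 0.123846 + 0.066036 = 0.491869
Responsibility of State A: 0.301987 / 0.491869 ≈ 0.614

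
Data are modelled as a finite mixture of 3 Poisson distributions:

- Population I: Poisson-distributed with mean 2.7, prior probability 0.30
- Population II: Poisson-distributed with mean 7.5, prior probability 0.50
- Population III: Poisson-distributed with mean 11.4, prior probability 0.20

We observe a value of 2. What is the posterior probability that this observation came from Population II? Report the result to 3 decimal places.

0.096

P(component k | x) = P(Z=k)·f_k(x) / marginal(x), where marginal(x) = Σ_j P(Z=j)·f_j(x).
Poisson probabilities:
  f_I = 0.244964
  f_II = 0.0155555
  f_III = 0.000727483
Unnormalised posteriors:
  P(Z=I)·f_I = 0.30 × 0.244964 = 0.0734892
  P(Z=II)·f_II = 0.50 × 0.0155555 = 0.00777775
  P(Z=III)·f_III = 0.20 × 0.000727483 = 0.000145497
Marginal: 0.0734892 + 0.00777775 + 0.000145497 = 0.0814125
P(Population II | the observation) ≈ 0.096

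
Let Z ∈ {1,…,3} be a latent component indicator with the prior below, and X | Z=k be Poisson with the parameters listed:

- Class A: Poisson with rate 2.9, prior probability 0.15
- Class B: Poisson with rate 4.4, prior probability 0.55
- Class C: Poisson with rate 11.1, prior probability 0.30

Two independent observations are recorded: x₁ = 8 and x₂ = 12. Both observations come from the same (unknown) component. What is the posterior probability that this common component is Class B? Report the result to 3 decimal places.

0.011

The responsibility of component k is w_k f_k(x) divided by Σ_j w_j f_j(x).
Since both observations come from the same component, the likelihood for component k is f_k(x₁)·f_k(x₂).
  f_A = [e^(−2.9)·2.9^8/8! = 0.00682668] × [4.06429e-05] = 2.77456e-07
  f_B = [e^(−4.4)·4.4^8/8! = 0.0427765] × [0.00134958] = 5.77304e-05
  f_C = [e^(−11.1)·11.1^8/8! = 0.0863763] × [0.110375] = 0.00953377
Weight by the priors:
  w_A·f_A = 0.15 × 2.77456e-07 = 4.16184e-08
  w_B·f_B = 0.55 × 5.77304e-05 = 3.17517e-05
  w_C·f_C = 0.30 × 0.00953377 = 0.00286013
Sum: 4.16184e-08 + 3.17517e-05 + 0.00286013 = 0.00289192
So the posterior for Class B is 3.17517e-05 / 0.00289192 ≈ 0.011.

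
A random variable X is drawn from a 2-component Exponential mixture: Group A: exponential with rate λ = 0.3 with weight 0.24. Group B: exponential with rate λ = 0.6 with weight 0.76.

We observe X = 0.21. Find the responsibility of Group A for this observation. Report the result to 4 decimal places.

The responsibility of component k is π_k f_k(x) divided by Σ_j π_j f_j(x).
Exponential densities:
  p_A = 0.3·e^(−0.3·0.21) = 0.3·e^(−0.0630) = 0.281683
  p_B = 0.6·e^(−0.6·0.21) = 0.6·e^(−0.1260) = 0.528969
Multiply by the mixture weights:
  π_A·p_A = 0.24 × 0.281683 = 0.0676039
  π_B·p_B = 0.76 × 0.528969 = 0.402016
Denominator: 0.0676039 + 0.402016 = 0.46962
Responsibility of Group A: 0.0676039 / 0.46962 ≈ 0.1440

0.1440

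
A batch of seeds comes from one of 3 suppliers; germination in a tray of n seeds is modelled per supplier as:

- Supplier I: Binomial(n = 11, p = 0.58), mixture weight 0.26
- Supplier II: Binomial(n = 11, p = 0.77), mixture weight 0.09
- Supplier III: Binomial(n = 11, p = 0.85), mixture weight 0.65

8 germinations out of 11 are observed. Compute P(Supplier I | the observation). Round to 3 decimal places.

0.252

Posterior ∝ prior × likelihood, so P(k | x) ∝ π_k f_k(x); normalise over all components.
Evaluate each component's likelihood at the observed value:
  f_I = 0.156551
  f_II = 0.248081
  f_III = 0.151743
Unnormalised posteriors:
  π_I·f_I = 0.26 × 0.156551 = 0.0407033
  π_II·f_II = 0.09 × 0.248081 = 0.0223273
  π_III·f_III = 0.65 × 0.151743 = 0.0986331
Normaliser: 0.0407033 + 0.0223273 + 0.0986331 = 0.161664
P(Supplier I | x) ≈ 0.252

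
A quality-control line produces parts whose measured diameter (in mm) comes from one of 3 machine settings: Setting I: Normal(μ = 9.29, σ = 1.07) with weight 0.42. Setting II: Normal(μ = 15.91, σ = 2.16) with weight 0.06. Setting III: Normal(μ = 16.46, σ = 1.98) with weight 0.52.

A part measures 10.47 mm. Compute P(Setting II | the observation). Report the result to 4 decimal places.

By Bayes' theorem, P(k | x) = π_k f_k(x) / Σ_j π_j f_j(x).
Component likelihoods at x = 10.47 mm:
  f_I = (1/(1.07·√(2π)))·exp(−(10.47−9.29)²/(2·1.07²)) = 0.372843·exp(-0.60809) = 0.202972
  f_II = (1/(2.16·√(2π)))·exp(−(10.47−15.91)²/(2·2.16²)) = 0.184696·exp(-3.17147) = 0.0077465
  f_III = (1/(1.98·√(2π)))·exp(−(10.47−16.46)²/(2·1.98²)) = 0.201486·exp(-4.57608) = 0.00207434
Unnormalised posteriors:
  π_I·f_I = 0.42 × 0.202972 = 0.0852484
  π_II·f_II = 0.06 × 0.0077465 = 0.00046479
  π_III·f_III = 0.52 × 0.00207434 = 0.00107866
Denominator: 0.0852484 + 0.00046479 + 0.00107866 = 0.0867919
P(Setting II | x) ≈ 0.0054

0.0054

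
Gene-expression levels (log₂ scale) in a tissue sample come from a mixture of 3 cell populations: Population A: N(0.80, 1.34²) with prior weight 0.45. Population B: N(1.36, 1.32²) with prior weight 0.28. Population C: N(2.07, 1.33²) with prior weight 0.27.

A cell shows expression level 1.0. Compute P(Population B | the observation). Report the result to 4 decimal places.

0.2991

The responsibility of component k is w_k f_k(x) divided by Σ_j w_j f_j(x).
Evaluate each component's likelihood at the observed value:
  f_A = 0.29442
  f_B = 0.291196
  f_C = 0.217026
Multiply by the mixture weights:
  w_A·f_A = 0.45 × 0.29442 = 0.132489
  w_B·f_B = 0.28 × 0.291196 = 0.0815347
  w_C·f_C = 0.27 × 0.217026 = 0.0585971
Marginal: 0.132489 + 0.0815347 + 0.0585971 = 0.272621
P(Population B | 1.0) = 0.0815347 / 0.272621 ≈ 0.2991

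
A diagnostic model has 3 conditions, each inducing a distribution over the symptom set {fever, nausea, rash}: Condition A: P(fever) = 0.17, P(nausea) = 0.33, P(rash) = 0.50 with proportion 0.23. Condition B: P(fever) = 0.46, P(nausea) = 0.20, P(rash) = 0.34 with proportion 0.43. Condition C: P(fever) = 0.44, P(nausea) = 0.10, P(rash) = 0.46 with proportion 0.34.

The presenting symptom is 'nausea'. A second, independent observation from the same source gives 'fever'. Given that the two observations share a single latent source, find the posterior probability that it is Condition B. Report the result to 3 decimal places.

By Bayes' theorem, P(k | x) = π_k f_k(x) / Σ_j π_j f_j(x).
Since both observations come from the same component, the likelihood for component k is f_k(x₁)·f_k(x₂).
  p_A = [P(nausea | comp) = 0.33] × [0.17] = 0.0561
  p_B = [P(nausea | comp) = 0.20] × [0.46] = 0.092
  p_C = [P(nausea | comp) = 0.10] × [0.44] = 0.044
Unnormalised posteriors:
  π_A·p_A = 0.23 × 0.0561 = 0.012903
  π_B·p_B = 0.43 × 0.092 = 0.03956
  π_C·p_C = 0.34 × 0.044 = 0.01496
Marginal: 0.012903 + 0.03956 + 0.01496 = 0.067423
Responsibility of Condition B: 0.03956 / 0.067423 ≈ 0.587

0.587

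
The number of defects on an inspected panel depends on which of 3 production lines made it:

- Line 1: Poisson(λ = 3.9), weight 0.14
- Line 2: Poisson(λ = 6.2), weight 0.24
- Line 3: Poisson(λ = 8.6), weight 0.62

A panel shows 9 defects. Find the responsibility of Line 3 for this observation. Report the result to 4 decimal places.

0.8035

P(component k | x) = π_k·f_k(x) / marginal(x), where marginal(x) = Σ_j π_j·f_j(x).
Poisson probabilities:
  p_1 = 0.0116431
  p_2 = 0.0757071
  p_3 = 0.130554
Unnormalised posteriors:
  π_1·p_1 = 0.14 × 0.0116431 = 0.00163004
  π_2·p_2 = 0.24 × 0.0757071 = 0.0181697
  π_3·p_3 = 0.62 × 0.130554 = 0.0809435
Normaliser: 0.00163004 + 0.0181697 + 0.0809435 = 0.100743
Responsibility of Line 3: 0.0809435 / 0.100743 ≈ 0.8035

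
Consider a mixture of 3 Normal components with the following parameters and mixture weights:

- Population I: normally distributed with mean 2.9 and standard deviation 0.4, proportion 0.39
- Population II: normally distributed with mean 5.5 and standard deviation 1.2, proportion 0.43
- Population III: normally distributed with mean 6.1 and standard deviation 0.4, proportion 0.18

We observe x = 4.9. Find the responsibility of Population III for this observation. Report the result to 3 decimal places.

The responsibility of component k is π_k f_k(x) divided by Σ_j π_j f_j(x).
Evaluate each component's likelihood at the observed value:
  L_I = (1/(0.4·√(2π)))·exp(−(4.9−2.9)²/(2·0.4²)) = 0.997356·exp(-12.50000) = 3.7168e-06
  L_II = (1/(1.2·√(2π)))·exp(−(4.9−5.5)²/(2·1.2²)) = 0.332452·exp(-0.12500) = 0.293388
  L_III = (1/(0.4·√(2π)))·exp(−(4.9−6.1)²/(2·0.4²)) = 0.997356·exp(-4.50000) = 0.0110796
Prior × likelihood for each component:
  π_I·L_I = 0.39 × 3.7168e-06 = 1.44955e-06
  π_II·L_II = 0.43 × 0.293388 = 0.126157
  π_III·L_III = 0.18 × 0.0110796 = 0.00199433
Marginal: 1.44955e-06 + 0.126157 + 0.00199433 = 0.128153
Responsibility of Population III: 0.00199433 / 0.128153 ≈ 0.016

0.016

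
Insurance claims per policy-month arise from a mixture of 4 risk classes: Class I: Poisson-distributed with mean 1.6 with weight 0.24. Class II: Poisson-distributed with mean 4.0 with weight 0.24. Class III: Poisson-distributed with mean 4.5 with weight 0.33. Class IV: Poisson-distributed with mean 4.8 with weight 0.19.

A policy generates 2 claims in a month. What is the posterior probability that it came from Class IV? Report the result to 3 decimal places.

The responsibility of component k is P(Z=k) f_k(x) divided by Σ_j P(Z=j) f_j(x).
Evaluate each component's likelihood at the observed value:
  L_I = 0.258428
  L_II = 0.146525
  L_III = 0.112479
  L_IV = 0.0948067
Prior × likelihood for each component:
  P(Z=I)·L_I = 0.24 × 0.258428 = 0.0620226
  P(Z=II)·L_II = 0.24 × 0.146525 = 0.035166
  P(Z=III)·L_III = 0.33 × 0.112479 = 0.0371179
  P(Z=IV)·L_IV = 0.19 × 0.0948067 = 0.0180133
Marginal: 0.0620226 + 0.035166 + 0.0371179 + 0.0180133 = 0.15232
Responsibility of Class IV: 0.0180133 / 0.15232 ≈ 0.118

0.118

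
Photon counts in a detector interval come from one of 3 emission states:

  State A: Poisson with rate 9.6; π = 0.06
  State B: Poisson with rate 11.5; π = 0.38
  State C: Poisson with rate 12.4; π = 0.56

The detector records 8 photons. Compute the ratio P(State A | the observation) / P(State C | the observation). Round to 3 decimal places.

0.227

Only the two components matter; the odds are (w_i f_i(x)) / (w_j f_j(x)).
Evaluate each component's likelihood at the observed value:
  p_A = e^(−9.6)·9.6^8/8! = 0.121178
  p_B = e^(−11.5)·11.5^8/8! = 0.0768556
  p_C = e^(−12.4)·12.4^8/8! = 0.0570954
Posterior odds = (w_A·p_A) / (w_C·p_C) = (0.06·0.121178) / (0.56·0.0570954) = 0.00727066 / 0.0319734 ≈ 0.227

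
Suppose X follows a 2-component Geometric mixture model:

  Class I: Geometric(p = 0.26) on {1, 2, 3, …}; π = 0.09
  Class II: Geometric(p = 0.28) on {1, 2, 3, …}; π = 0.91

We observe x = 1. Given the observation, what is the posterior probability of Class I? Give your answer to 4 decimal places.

Posterior ∝ prior × likelihood, so P(k | x) ∝ w_k f_k(x); normalise over all components.
Evaluate each component's likelihood at the observed value:
  f_I = 0.26·(1−0.26)^0 = 0.26·1 = 0.26
  f_II = 0.28·(1−0.28)^0 = 0.28·1 = 0.28
Weight by the priors:
  w_I·f_I = 0.09 × 0.26 = 0.0234
  w_II·f_II = 0.91 × 0.28 = 0.2548
Sum: 0.0234 + 0.2548 = 0.2782
P(Class I | 1) ≈ 0.0841

0.0841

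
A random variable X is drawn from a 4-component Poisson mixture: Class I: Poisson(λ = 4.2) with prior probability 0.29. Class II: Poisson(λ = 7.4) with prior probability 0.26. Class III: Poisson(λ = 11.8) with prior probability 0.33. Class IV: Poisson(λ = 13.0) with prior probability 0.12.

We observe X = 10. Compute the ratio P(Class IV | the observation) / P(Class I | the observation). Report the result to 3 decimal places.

5.034

Since P(k|x) ∝ π_k f_k(x), the posterior odds are π_i f_i(x) / (π_j f_j(x)).
Component likelihoods at x = 10:
  L_I = e^(−4.2)·4.2^10/10! = 0.00705819
  L_II = e^(−7.4)·7.4^10/10! = 0.0829421
  L_III = e^(−11.8)·11.8^10/10! = 0.108239
  L_IV = e^(−13.0)·13.0^10/10! = 0.0858702
Odds = (0.12/0.29) × (0.0858702/0.00705819) = 0.413793 × 12.166 ≈ 5.034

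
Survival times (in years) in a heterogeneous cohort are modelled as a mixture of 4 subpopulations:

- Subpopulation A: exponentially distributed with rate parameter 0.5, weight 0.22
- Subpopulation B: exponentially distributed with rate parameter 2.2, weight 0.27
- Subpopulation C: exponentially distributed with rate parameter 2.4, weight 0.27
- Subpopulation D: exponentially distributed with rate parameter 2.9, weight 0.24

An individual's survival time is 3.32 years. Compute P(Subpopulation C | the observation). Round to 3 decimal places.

Posterior ∝ prior × likelihood, so P(k | x) ∝ P(Z=k) f_k(x); normalise over all components.
Evaluate each component's likelihood at the observed value:
  L_A = 0.5·e^(−0.5·3.32) = 0.5·e^(−1.6600) = 0.0950695
  L_B = 2.2·e^(−2.2·3.32) = 2.2·e^(−7.3040) = 0.00148025
  L_C = 2.4·e^(−2.4·3.32) = 2.4·e^(−7.9680) = 0.00083129
  L_D = 2.9·e^(−2.9·3.32) = 2.9·e^(−9.6280) = 0.00019099
Prior × likelihood for each component:
  P(Z=A)·L_A = 0.22 × 0.0950695 = 0.0209153
  P(Z=B)·L_B = 0.27 × 0.00148025 = 0.000399668
  P(Z=C)·L_C = 0.27 × 0.00083129 = 0.000224448
  P(Z=D)·L_D = 0.24 × 0.00019099 = 4.58376e-05
Denominator: 0.0209153 + 0.000399668 + 0.000224448 + 4.58376e-05 = 0.0215852
So the posterior for Subpopulation C is 0.000224448 / 0.0215852 ≈ 0.010.

0.010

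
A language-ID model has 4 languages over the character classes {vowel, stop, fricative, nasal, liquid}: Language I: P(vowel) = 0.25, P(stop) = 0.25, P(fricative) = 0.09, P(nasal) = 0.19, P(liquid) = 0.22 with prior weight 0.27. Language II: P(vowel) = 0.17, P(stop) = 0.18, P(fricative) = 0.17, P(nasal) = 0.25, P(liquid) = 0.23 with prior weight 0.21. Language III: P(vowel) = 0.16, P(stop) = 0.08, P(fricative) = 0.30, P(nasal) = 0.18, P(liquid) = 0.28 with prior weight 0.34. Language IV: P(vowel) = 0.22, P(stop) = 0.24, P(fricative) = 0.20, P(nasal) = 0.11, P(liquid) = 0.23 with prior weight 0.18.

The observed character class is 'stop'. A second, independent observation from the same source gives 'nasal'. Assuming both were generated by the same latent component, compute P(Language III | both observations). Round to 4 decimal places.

0.1534

The responsibility of component k is π_k f_k(x) divided by Σ_j π_j f_j(x).
Since both observations come from the same component, the likelihood for component k is f_k(x₁)·f_k(x₂).
  L_I = [P(stop | comp) = 0.25] × [0.19] = 0.0475
  L_II = [P(stop | comp) = 0.18] × [0.25] = 0.045
  L_III = [P(stop | comp) = 0.08] × [0.18] = 0.0144
  L_IV = [P(stop | comp) = 0.24] × [0.11] = 0.0264
Weight by the priors:
  π_I·L_I = 0.27 × 0.0475 = 0.012825
  π_II·L_II = 0.21 × 0.045 = 0.00945
  π_III·L_III = 0.34 × 0.0144 = 0.004896
  π_IV·L_IV = 0.18 × 0.0264 = 0.004752
Normaliser: 0.012825 + 0.00945 + 0.004896 + 0.004752 = 0.031923
P(Language III | x) = 0.004896 / 0.031923 ≈ 0.1534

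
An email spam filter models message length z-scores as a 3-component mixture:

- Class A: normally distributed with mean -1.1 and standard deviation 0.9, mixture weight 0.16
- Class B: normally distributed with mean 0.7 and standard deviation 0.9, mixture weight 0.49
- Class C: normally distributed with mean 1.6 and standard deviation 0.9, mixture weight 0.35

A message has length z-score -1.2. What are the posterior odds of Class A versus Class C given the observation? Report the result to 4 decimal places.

57.4304

The posterior odds equal the prior odds times the likelihood ratio: (π_i/π_j)·(f_i(x)/f_j(x)).
Component likelihoods at x = -1.2:
  L_A = (1/(0.9·√(2π)))·exp(−(-1.2−-1.1)²/(2·0.9²)) = 0.443269·exp(-0.00617) = 0.440541
  L_B = (1/(0.9·√(2π)))·exp(−(-1.2−0.7)²/(2·0.9²)) = 0.443269·exp(-2.22840) = 0.0477406
  L_C = (1/(0.9·√(2π)))·exp(−(-1.2−1.6)²/(2·0.9²)) = 0.443269·exp(-4.83951) = 0.00350668
0.0704866 / 0.00122734 ≈ 57.4304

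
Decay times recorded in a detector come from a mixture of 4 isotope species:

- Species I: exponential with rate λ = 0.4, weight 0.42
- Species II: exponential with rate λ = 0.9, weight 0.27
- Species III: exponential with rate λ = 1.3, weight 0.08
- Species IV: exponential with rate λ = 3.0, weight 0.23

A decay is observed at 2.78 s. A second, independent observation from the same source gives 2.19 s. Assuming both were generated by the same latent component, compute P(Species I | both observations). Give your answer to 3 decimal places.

0.773

The responsibility of component k is π_k f_k(x) divided by Σ_j π_j f_j(x).
Since both observations come from the same component, the likelihood for component k is f_k(x₁)·f_k(x₂).
  L_I = [0.13156] × [0.166578] = 0.0219151
  L_II = [0.0737289] × [0.125386] = 0.00924455
  L_III = [0.035027] × [0.0754235] = 0.00264186
  L_IV = [0.000716317] × [0.00420539] = 3.01239e-06
Multiply by the mixture weights:
  π_I·L_I = 0.42 × 0.0219151 = 0.00920432
  π_II·L_II = 0.27 × 0.00924455 = 0.00249603
  π_III·L_III = 0.08 × 0.00264186 = 0.000211349
  π_IV·L_IV = 0.23 × 3.01239e-06 = 6.92851e-07
Denominator: 0.00920432 + 0.00249603 + 0.000211349 + 6.92851e-07 = 0.0119124
Responsibility of Species I: 0.00920432 / 0.0119124 ≈ 0.773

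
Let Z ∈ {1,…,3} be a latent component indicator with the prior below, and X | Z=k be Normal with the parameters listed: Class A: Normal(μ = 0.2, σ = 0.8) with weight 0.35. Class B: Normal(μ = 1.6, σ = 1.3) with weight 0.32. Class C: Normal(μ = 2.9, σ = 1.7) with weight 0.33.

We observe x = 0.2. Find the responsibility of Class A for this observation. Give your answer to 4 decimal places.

0.6941

P(component k | x) = w_k·f_k(x) / marginal(x), where marginal(x) = Σ_j w_j·f_j(x).
Normal densities:
  p_A = (1/(0.8·√(2π)))·exp(−(0.2−0.2)²/(2·0.8²)) = 0.498678·exp(-0.00000) = 0.498678
  p_B = (1/(1.3·√(2π)))·exp(−(0.2−1.6)²/(2·1.3²)) = 0.306879·exp(-0.57988) = 0.171841
  p_C = (1/(1.7·√(2π)))·exp(−(0.2−2.9)²/(2·1.7²)) = 0.234672·exp(-1.26125) = 0.0664828
Unnormalised posteriors:
  w_A·p_A = 0.35 × 0.498678 = 0.174537
  w_B·p_B = 0.32 × 0.171841 = 0.0549892
  w_C·p_C = 0.33 × 0.0664828 = 0.0219393
Normaliser: 0.174537 + 0.0549892 + 0.0219393 = 0.251466
P(Class A | 0.2) ≈ 0.6941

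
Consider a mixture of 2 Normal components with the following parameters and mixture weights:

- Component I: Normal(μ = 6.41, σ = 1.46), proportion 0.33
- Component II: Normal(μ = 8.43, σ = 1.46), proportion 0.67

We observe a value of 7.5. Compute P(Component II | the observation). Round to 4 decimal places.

0.6865

By Bayes' theorem, P(k | x) = π_k f_k(x) / Σ_j π_j f_j(x).
Normal densities:
  f_I = (1/(1.46·√(2π)))·exp(−(7.5−6.41)²/(2·1.46²)) = 0.273248·exp(-0.27869) = 0.206788
  f_II = (1/(1.46·√(2π)))·exp(−(7.5−8.43)²/(2·1.46²)) = 0.273248·exp(-0.20288) = 0.223074
Weight by the priors:
  π_I·f_I = 0.33 × 0.206788 = 0.06824
  π_II·f_II = 0.67 × 0.223074 = 0.14946
Evidence: 0.06824 + 0.14946 = 0.2177
P(Component II | the observation) ≈ 0.6865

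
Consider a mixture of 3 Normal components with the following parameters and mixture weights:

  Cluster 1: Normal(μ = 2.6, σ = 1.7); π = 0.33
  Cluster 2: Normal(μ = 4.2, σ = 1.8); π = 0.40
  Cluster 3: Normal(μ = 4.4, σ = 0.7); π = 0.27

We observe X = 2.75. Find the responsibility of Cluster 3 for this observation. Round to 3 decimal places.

0.063

P(component k | x) = π_k·f_k(x) / marginal(x), where marginal(x) = Σ_j π_j·f_j(x).
Normal densities:
  L_1 = (1/(1.7·√(2π)))·exp(−(2.75−2.6)²/(2·1.7²)) = 0.234672·exp(-0.00389) = 0.23376
  L_2 = (1/(1.8·√(2π)))·exp(−(2.75−4.2)²/(2·1.8²)) = 0.221635·exp(-0.32446) = 0.160224
  L_3 = (1/(0.7·√(2π)))·exp(−(2.75−4.4)²/(2·0.7²)) = 0.569918·exp(-2.77806) = 0.0354254
Prior × likelihood for each component:
  π_1·L_1 = 0.33 × 0.23376 = 0.0771409
  π_2·L_2 = 0.40 × 0.160224 = 0.0640894
  π_3·L_3 = 0.27 × 0.0354254 = 0.00956487
Normaliser: 0.0771409 + 0.0640894 + 0.00956487 = 0.150795
Responsibility of Cluster 3: 0.00956487 / 0.150795 ≈ 0.063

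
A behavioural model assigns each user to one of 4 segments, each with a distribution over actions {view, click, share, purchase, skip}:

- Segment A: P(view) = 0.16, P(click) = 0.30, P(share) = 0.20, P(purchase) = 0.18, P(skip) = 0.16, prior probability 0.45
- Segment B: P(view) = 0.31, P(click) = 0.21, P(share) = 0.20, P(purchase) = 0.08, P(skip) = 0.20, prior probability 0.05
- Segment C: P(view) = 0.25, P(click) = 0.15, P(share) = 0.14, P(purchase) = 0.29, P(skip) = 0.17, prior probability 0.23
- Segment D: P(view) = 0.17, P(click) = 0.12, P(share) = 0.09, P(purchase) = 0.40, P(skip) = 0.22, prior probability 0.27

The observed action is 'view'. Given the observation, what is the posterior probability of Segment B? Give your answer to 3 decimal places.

P(component k | x) = π_k·f_k(x) / marginal(x), where marginal(x) = Σ_j π_j·f_j(x).
Categorical probabilities:
  f_A = 0.16
  f_B = 0.31
  f_C = 0.25
  f_D = 0.17
Prior × likelihood for each component:
  π_A·f_A = 0.45 × 0.16 = 0.072
  π_B·f_B = 0.05 × 0.31 = 0.0155
  π_C·f_C = 0.23 × 0.25 = 0.0575
  π_D·f_D = 0.27 × 0.17 = 0.0459
Marginal: 0.072 + 0.0155 + 0.0575 + 0.0459 = 0.1909
So the posterior for Segment B is 0.0155 / 0.1909 ≈ 0.081.

0.081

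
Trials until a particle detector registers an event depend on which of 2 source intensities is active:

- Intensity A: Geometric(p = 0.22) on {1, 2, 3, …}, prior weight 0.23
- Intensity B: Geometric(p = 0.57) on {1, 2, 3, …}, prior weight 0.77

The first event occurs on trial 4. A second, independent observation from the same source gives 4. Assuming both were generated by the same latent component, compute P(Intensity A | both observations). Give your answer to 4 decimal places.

Posterior ∝ prior × likelihood, so P(k | x) ∝ w_k f_k(x); normalise over all components.
Since both observations come from the same component, the likelihood for component k is f_k(x₁)·f_k(x₂).
  p_A = [0.104401] × [0.104401] = 0.0108997
  p_B = [0.045319] × [0.045319] = 0.00205381
Prior × likelihood for each component:
  w_A·p_A = 0.23 × 0.0108997 = 0.00250692
  w_B·p_B = 0.77 × 0.00205381 = 0.00158143
Denominator: 0.00250692 + 0.00158143 = 0.00408836
P(Intensity A | x₁,x₂) ≈ 0.6132

0.6132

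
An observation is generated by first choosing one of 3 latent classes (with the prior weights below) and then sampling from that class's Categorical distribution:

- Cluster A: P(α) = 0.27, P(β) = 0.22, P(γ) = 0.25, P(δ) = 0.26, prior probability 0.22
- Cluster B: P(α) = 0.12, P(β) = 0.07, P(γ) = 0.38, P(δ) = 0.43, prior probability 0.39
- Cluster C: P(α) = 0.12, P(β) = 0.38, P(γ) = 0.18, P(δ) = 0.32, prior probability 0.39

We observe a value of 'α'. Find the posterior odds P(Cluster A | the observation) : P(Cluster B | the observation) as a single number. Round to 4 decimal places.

Only the two components matter; the odds are (π_i f_i(x)) / (π_j f_j(x)).
Component likelihoods at x = 'α':
  f_A = 0.27
  f_B = 0.12
  f_C = 0.12
Posterior odds = (π_A·f_A) / (π_B·f_B) = (0.22·0.27) / (0.39·0.12) = 0.0594 / 0.0468 ≈ 1.2692

1.2692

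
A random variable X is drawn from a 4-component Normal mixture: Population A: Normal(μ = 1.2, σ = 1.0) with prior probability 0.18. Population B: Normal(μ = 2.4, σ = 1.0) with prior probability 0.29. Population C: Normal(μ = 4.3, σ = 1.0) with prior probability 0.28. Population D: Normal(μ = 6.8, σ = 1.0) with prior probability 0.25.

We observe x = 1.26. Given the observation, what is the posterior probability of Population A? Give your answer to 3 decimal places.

By Bayes' theorem, P(k | x) = π_k f_k(x) / Σ_j π_j f_j(x).
Component likelihoods at x = 1.26:
  p_A = 0.398225
  p_B = 0.208308
  p_C = 0.00392755
  p_D = 8.63602e-08
Prior × likelihood for each component:
  π_A·p_A = 0.18 × 0.398225 = 0.0716805
  π_B·p_B = 0.29 × 0.208308 = 0.0604093
  π_C·p_C = 0.28 × 0.00392755 = 0.00109972
  π_D·p_D = 0.25 × 8.63602e-08 = 2.15901e-08
Normaliser: 0.0716805 + 0.0604093 + 0.00109972 + 2.15901e-08 = 0.133189
Responsibility of Population A: 0.0716805 / 0.133189 ≈ 0.538

0.538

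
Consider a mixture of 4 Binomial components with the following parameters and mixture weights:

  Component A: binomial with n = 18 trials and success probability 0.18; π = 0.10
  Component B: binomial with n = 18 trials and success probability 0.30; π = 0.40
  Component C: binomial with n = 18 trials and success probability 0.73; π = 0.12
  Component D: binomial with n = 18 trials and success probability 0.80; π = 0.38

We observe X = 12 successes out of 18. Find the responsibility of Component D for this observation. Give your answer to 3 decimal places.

0.605

By Bayes' theorem, P(k | x) = π_k f_k(x) / Σ_j π_j f_j(x).
Component likelihoods at x = 12 successes out of 18:
  p_A = 6.52867e-06
  p_B = 0.00116069
  p_C = 0.164713
  p_D = 0.0816453
Weight by the priors:
  π_A·p_A = 0.10 × 6.52867e-06 = 6.52867e-07
  π_B·p_B = 0.40 × 0.00116069 = 0.000464275
  π_C·p_C = 0.12 × 0.164713 = 0.0197656
  π_D·p_D = 0.38 × 0.0816453 = 0.0310252
Normaliser: 6.52867e-07 + 0.000464275 + 0.0197656 + 0.0310252 = 0.0512557
So the posterior for Component D is 0.0310252 / 0.0512557 ≈ 0.605.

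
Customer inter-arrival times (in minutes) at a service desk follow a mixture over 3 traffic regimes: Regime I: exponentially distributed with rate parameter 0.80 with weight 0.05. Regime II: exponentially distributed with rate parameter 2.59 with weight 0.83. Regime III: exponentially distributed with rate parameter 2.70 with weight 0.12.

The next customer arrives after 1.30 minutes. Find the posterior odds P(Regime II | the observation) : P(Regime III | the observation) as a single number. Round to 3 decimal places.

Only the two components matter; the odds are (w_i f_i(x)) / (w_j f_j(x)).
Evaluate each component's likelihood at the observed value:
  f_I = 0.282764
  f_II = 0.0893368
  f_III = 0.0807217
0.0741495 / 0.0096866 ≈ 7.655

7.655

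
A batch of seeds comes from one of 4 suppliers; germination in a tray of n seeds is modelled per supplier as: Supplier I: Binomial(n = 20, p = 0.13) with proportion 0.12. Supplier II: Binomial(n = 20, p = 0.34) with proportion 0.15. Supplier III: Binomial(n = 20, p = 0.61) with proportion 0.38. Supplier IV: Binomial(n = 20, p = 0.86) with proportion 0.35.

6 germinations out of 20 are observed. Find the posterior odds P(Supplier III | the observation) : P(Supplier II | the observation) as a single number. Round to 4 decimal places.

0.0535

Only the two components matter; the odds are (w_i f_i(x)) / (w_j f_j(x)).
Binomial probabilities:
  L_I = 0.0266265
  L_II = 0.178186
  L_III = 0.00376069
  L_IV = 1.74248e-08
Odds = (0.38/0.15) × (0.00376069/0.178186) = 2.53333 × 0.0211055 ≈ 0.0535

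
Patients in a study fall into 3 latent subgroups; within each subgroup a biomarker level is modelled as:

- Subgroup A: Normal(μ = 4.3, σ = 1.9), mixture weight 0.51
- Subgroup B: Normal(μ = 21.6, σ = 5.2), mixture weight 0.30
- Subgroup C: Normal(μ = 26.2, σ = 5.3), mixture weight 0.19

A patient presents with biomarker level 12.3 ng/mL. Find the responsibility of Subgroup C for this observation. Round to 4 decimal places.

By Bayes' theorem, P(k | x) = P(Z=k) f_k(x) / Σ_j P(Z=j) f_j(x).
Normal densities:
  p_A = (1/(1.9·√(2π)))·exp(−(12.3−4.3)²/(2·1.9²)) = 0.209970·exp(-8.86427) = 2.96794e-05
  p_B = (1/(5.2·√(2π)))·exp(−(12.3−21.6)²/(2·5.2²)) = 0.076720·exp(-1.59930) = 0.0155003
  p_C = (1/(5.3·√(2π)))·exp(−(12.3−26.2)²/(2·5.3²)) = 0.075272·exp(-3.43912) = 0.00241569
Unnormalised posteriors:
  P(Z=A)·p_A = 0.51 × 2.96794e-05 = 1.51365e-05
  P(Z=B)·p_B = 0.30 × 0.0155003 = 0.0046501
  P(Z=C)·p_C = 0.19 × 0.00241569 = 0.000458981
Denominator: 1.51365e-05 + 0.0046501 + 0.000458981 = 0.00512421
Responsibility of Subgroup C: 0.000458981 / 0.00512421 ≈ 0.0896

0.0896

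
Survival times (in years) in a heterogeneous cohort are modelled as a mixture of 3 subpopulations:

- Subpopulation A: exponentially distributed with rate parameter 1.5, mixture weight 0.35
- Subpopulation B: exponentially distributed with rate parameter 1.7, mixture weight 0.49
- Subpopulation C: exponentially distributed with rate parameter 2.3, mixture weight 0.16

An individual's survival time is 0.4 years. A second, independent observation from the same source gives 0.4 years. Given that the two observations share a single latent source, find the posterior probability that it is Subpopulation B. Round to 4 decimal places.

0.4945

Apply Bayes' rule: the posterior for each component is proportional to its prior times its likelihood at x.
Since both observations come from the same component, the likelihood for component k is f_k(x₁)·f_k(x₂).
  f_A = [0.823217] × [0.823217] = 0.677687
  f_B = [0.861249] × [0.861249] = 0.74175
  f_C = [0.916594] × [0.916594] = 0.840144
Multiply by the mixture weights:
  P(Z=A)·f_A = 0.35 × 0.677687 = 0.23719
  P(Z=B)·f_B = 0.49 × 0.74175 = 0.363457
  P(Z=C)·f_C = 0.16 × 0.840144 = 0.134423
Sum: 0.23719 + 0.363457 + 0.134423 = 0.735071
P(Subpopulation B | x) = 0.363457 / 0.735071 ≈ 0.4945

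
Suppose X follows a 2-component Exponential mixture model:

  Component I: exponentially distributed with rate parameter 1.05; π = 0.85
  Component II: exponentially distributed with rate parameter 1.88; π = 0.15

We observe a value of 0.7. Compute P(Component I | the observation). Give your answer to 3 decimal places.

0.850

P(component k | x) = w_k·f_k(x) / marginal(x), where marginal(x) = Σ_j w_j·f_j(x).
Component likelihoods at x = 0.7:
  p_I = 1.05·e^(−1.05·0.7) = 1.05·e^(−0.7350) = 0.503481
  p_II = 1.88·e^(−1.88·0.7) = 1.88·e^(−1.3160) = 0.504227
Multiply by the mixture weights:
  w_I·p_I = 0.85 × 0.503481 = 0.427959
  w_II·p_II = 0.15 × 0.504227 = 0.0756341
Evidence: 0.427959 + 0.0756341 = 0.503593
Responsibility of Component I: 0.427959 / 0.503593 ≈ 0.850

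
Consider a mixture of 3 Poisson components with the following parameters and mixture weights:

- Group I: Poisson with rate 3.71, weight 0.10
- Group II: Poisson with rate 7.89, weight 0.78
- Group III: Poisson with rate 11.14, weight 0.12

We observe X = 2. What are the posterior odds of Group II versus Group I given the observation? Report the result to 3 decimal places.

0.540

Since P(k|x) ∝ w_k f_k(x), the posterior odds are w_i f_i(x) / (w_j f_j(x)).
Poisson probabilities:
  L_I = e^(−3.71)·3.71^2/2! = 0.168456
  L_II = e^(−7.89)·7.89^2/2! = 0.0116558
  L_III = e^(−11.14)·11.14^2/2! = 0.000900948
0.00909149 / 0.0168456 ≈ 0.540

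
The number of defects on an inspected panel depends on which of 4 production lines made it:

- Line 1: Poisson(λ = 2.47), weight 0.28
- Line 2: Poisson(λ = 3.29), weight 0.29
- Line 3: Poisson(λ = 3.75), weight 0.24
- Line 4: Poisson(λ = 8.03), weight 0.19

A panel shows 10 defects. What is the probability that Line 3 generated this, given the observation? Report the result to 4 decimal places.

0.0420

By Bayes' theorem, P(k | x) = π_k f_k(x) / Σ_j π_j f_j(x).
Evaluate each component's likelihood at the observed value:
  L_1 = 0.000197015
  L_2 = 0.00152534
  L_3 = 0.00356406
  L_4 = 0.100002
Unnormalised posteriors:
  π_1·L_1 = 0.28 × 0.000197015 = 5.51642e-05
  π_2·L_2 = 0.29 × 0.00152534 = 0.000442349
  π_3·L_3 = 0.24 × 0.00356406 = 0.000855375
  π_4·L_4 = 0.19 × 0.100002 = 0.0190003
Normaliser: 5.51642e-05 + 0.000442349 + 0.000855375 + 0.0190003 = 0.0203532
Responsibility of Line 3: 0.000855375 / 0.0203532 ≈ 0.0420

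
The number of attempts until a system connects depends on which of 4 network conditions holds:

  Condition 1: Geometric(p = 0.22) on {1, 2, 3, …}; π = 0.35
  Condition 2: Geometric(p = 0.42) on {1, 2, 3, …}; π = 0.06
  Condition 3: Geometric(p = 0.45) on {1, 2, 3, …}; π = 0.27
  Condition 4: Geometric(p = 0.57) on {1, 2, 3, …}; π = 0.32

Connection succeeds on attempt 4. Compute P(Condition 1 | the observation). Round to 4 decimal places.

By Bayes' theorem, P(k | x) = w_k f_k(x) / Σ_j w_j f_j(x).
Component likelihoods at x = 4:
  L_1 = 0.104401
  L_2 = 0.081947
  L_3 = 0.0748688
  L_4 = 0.045319
Multiply by the mixture weights:
  w_1·L_1 = 0.35 × 0.104401 = 0.0365405
  w_2·L_2 = 0.06 × 0.081947 = 0.00491682
  w_3·L_3 = 0.27 × 0.0748688 = 0.0202146
  w_4·L_4 = 0.32 × 0.045319 = 0.0145021
Marginal: 0.0365405 + 0.00491682 + 0.0202146 + 0.0145021 = 0.076174
So the posterior for Condition 1 is 0.0365405 / 0.076174 ≈ 0.4797.

0.4797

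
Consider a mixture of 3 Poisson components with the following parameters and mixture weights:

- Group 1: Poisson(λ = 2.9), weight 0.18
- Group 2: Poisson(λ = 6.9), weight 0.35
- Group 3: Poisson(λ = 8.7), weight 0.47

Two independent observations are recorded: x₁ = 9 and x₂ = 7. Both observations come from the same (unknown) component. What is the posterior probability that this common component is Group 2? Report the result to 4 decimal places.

Posterior ∝ prior × likelihood, so P(k | x) ∝ P(Z=k) f_k(x); normalise over all components.
Since both observations come from the same component, the likelihood for component k is f_k(x₁)·f_k(x₂).
  L_1 = [0.00219971] × [0.0188322] = 4.14254e-05
  L_2 = [0.0984571] × [0.148895] = 0.0146598
  L_3 = [0.131084] × [0.124693] = 0.0163452
Multiply by the mixture weights:
  P(Z=1)·L_1 = 0.18 × 4.14254e-05 = 7.45657e-06
  P(Z=2)·L_2 = 0.35 × 0.0146598 = 0.00513093
  P(Z=3)·L_3 = 0.47 × 0.0163452 = 0.00768225
Evidence: 7.45657e-06 + 0.00513093 + 0.00768225 = 0.0128206
P(Group 2 | data) ≈ 0.4002

0.4002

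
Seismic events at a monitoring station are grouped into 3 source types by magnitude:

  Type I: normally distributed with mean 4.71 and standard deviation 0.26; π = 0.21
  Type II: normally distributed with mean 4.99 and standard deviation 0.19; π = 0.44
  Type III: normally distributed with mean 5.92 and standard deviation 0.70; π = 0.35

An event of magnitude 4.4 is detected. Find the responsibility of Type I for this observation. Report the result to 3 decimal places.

0.857

The responsibility of component k is π_k f_k(x) divided by Σ_j π_j f_j(x).
Evaluate each component's likelihood at the observed value:
  f_I = 0.753773
  f_II = 0.0169153
  f_III = 0.0539437
Unnormalised posteriors:
  π_I·f_I = 0.21 × 0.753773 = 0.158292
  π_II·f_II = 0.44 × 0.0169153 = 0.00744273
  π_III·f_III = 0.35 × 0.0539437 = 0.0188803
Denominator: 0.158292 + 0.00744273 + 0.0188803 = 0.184615
P(Type I | x) ≈ 0.857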